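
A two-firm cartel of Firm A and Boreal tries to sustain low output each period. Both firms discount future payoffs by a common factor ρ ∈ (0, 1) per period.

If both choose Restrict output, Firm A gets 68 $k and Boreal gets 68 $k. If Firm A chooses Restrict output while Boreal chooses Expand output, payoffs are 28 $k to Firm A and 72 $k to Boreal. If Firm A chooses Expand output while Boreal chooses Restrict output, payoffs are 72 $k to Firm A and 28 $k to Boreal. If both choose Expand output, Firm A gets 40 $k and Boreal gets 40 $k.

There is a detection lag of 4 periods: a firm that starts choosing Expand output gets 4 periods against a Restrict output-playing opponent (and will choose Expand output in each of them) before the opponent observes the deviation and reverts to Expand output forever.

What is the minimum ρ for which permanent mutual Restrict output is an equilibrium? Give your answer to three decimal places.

The best deviation is to choose Expand output for all 4 undetected periods, earning 72 each, then 40 forever once detected.
Deviation value: 72(1−ρ^4)/(1−ρ) + 40ρ^4/(1−ρ); cooperation value: 68/(1−ρ).
IC: 68 ≥ 72(1−ρ^4) + 40ρ^4 = 72 − 32ρ^4.
So ρ^4 ≥ 4/32 = 1/8, giving ρ ≥ (1/8)^(1/4) ≈ 0.595.

0.595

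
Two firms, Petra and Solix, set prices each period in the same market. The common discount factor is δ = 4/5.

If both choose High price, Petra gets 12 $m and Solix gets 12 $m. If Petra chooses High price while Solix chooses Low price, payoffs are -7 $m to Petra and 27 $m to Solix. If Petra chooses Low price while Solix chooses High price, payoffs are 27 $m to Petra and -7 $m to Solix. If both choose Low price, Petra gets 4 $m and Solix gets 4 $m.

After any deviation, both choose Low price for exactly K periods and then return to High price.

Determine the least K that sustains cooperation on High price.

3

No profitable deviation requires (12−4)(δ+…+δ^K) ≥ 27−12, i.e. δ+…+δ^K ≥ 15/8 ≈ 1.8750.
With δ = 4/5, the partial sums are K=1: 0.8000, K=2: 1.4400, K=3: 1.9520.
K = 3 is the first length at which the sum reaches 1.8750.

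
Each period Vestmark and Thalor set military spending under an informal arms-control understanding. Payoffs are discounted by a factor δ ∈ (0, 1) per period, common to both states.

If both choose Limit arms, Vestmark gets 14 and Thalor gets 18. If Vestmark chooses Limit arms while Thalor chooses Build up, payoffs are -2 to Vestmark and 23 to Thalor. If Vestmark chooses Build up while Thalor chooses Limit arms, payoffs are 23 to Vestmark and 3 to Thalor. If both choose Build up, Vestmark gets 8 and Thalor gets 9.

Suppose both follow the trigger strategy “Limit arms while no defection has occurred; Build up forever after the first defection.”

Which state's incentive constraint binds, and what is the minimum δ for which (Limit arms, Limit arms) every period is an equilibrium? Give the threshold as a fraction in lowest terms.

Vestmark; δ ≥ 3/5

Vestmark's threshold: (23−14)/(23−8) = 3/5.
Thalor's threshold: (23−18)/(23−9) = 5/14.
3/5 > 5/14, so Vestmark binds and δ* = 3/5.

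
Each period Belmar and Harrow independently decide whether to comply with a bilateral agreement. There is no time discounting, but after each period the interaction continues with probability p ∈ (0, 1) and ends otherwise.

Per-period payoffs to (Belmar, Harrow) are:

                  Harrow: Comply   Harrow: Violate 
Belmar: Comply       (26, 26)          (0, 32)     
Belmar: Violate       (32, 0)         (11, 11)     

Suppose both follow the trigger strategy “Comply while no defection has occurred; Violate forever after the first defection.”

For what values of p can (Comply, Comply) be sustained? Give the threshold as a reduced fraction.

2/7

With no time discounting, the continuation probability p plays the role of the discount factor.
Grim-trigger IC: 26/(1−p) ≥ 32 + 11p/(1−p) ⇒ p ≥ (32−26)/(32−11) = 2/7.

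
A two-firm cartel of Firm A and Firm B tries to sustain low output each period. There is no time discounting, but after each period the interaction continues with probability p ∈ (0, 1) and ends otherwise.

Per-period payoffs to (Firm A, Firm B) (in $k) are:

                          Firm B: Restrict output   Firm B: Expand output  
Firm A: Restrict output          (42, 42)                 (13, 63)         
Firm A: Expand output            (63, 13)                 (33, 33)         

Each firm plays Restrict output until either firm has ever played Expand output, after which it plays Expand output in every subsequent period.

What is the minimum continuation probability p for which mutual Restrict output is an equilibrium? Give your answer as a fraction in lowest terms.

7/10

With no time discounting, the continuation probability p plays the role of the discount factor.
Grim-trigger IC: 42/(1−p) ≥ 63 + 33p/(1−p) ⇒ p ≥ (63−42)/(63−33) = 7/10.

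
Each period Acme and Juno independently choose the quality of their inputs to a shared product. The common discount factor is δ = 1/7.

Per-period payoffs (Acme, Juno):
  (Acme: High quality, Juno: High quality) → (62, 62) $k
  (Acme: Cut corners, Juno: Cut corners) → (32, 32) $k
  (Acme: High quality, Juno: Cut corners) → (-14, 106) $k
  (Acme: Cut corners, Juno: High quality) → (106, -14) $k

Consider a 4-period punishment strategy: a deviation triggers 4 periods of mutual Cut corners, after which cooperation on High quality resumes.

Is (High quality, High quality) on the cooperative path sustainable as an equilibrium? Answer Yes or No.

No

Comparing payoff streams over the 5 periods until play realigns: cooperate → 62(1+δ+…+δ^4); deviate → 106 + 32(δ+…+δ^4).
Cooperation is sustained iff (62−32)(δ+…+δ^4) ≥ 106−62.
δ+…+δ^4 = 1/7·(1−(1/7)^4)/(1−1/7) = 0.1666, and (106−62)/(62−32) = 1.4667.
0.1666 < 1.4667, so cooperation is not sustainable.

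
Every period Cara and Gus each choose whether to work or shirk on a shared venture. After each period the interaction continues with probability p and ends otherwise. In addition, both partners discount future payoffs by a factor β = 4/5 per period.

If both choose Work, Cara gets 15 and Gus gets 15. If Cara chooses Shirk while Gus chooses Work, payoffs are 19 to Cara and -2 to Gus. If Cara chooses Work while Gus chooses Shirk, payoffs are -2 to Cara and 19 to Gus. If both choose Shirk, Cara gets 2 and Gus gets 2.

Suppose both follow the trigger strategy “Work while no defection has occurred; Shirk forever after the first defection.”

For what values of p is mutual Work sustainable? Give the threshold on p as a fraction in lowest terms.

Expected continuation weight on next period's payoff is β·p = 4/5·p, which plays the role of the discount factor.
Cooperation requires 4/5·p ≥ (19−15)/(19−2) = 4/17, hence p ≥ 5/17.

5/17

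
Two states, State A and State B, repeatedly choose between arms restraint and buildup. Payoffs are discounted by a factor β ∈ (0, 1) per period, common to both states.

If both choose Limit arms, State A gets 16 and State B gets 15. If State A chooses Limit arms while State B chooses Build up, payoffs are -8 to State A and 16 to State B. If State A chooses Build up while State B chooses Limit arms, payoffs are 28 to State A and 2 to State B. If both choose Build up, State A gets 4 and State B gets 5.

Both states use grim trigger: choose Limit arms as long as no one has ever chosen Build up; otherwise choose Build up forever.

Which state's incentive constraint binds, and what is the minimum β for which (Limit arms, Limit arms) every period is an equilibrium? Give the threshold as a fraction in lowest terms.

State A's threshold: (28−16)/(28−4) = 1/2.
State B's threshold: (16−15)/(16−5) = 1/11.
1/2 > 1/11, so State A binds and β* = 1/2.

State A; β ≥ 1/2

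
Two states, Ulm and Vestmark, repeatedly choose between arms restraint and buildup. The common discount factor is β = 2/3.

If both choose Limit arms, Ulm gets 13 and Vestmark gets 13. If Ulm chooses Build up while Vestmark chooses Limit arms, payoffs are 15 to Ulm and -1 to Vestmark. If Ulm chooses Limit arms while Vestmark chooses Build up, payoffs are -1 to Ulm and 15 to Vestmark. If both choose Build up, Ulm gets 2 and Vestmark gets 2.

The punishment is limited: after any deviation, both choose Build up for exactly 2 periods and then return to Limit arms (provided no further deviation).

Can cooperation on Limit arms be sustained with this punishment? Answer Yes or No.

Comparing payoff streams over the 3 periods until play realigns: cooperate → 13(1+β+…+β^2); deviate → 15 + 2(β+…+β^2).
Cooperation is sustained iff (13−2)(β+…+β^2) ≥ 15−13.
β+…+β^2 = 2/3·(1−(2/3)^2)/(1−2/3) = 1.1111, and (15−13)/(13−2) = 0.1818.
1.1111 ≥ 0.1818, so cooperation is sustainable.

Yes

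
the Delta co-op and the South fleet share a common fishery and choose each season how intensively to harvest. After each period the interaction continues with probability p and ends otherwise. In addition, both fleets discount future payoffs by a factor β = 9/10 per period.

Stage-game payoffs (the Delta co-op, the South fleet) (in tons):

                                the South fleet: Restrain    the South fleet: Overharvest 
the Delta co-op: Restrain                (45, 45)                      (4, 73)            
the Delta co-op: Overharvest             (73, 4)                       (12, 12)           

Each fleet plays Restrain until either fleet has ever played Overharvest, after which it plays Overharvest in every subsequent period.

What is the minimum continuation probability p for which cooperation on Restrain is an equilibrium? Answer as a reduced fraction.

280/549

Expected continuation weight on next period's payoff is β·p = 9/10·p, which plays the role of the discount factor.
Cooperation requires 9/10·p ≥ (73−45)/(73−12) = 28/61, hence p ≥ 280/549.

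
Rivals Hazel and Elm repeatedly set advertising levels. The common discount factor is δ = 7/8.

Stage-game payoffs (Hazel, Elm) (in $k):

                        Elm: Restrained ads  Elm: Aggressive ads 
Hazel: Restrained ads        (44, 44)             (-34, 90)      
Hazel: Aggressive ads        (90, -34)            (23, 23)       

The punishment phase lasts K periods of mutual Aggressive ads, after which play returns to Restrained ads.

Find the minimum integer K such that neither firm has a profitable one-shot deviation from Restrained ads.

3

No profitable deviation requires (44−23)(δ+…+δ^K) ≥ 90−44, i.e. δ+…+δ^K ≥ 46/21 ≈ 2.1905.
With δ = 7/8, the partial sums are K=1: 0.8750, K=2: 1.6406, K=3: 2.3105.
K = 3 is the first length at which the sum reaches 2.1905.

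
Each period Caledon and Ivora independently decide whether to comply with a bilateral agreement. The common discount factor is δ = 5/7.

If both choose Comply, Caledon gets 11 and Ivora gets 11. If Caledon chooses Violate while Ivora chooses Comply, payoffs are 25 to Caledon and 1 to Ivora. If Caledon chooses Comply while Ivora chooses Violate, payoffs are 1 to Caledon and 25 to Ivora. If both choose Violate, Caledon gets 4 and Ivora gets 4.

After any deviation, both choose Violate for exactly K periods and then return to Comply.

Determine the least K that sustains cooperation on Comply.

5

No profitable deviation requires (11−4)(δ+…+δ^K) ≥ 25−11, i.e. δ+…+δ^K ≥ 2 ≈ 2.0000.
With δ = 5/7, the partial sums are K=1: 0.7143, K=2: 1.2245, K=3: 1.5889, K=4: 1.8492, K=5: 2.0352.
K = 5 is the first length at which the sum reaches 2.0000.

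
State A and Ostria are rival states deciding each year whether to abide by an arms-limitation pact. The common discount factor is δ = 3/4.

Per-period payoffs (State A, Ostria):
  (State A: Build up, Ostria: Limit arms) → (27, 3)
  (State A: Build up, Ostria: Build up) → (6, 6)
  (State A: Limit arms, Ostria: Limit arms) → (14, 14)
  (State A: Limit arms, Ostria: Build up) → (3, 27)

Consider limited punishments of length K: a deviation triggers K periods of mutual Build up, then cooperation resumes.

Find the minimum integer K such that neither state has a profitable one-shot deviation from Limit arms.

No profitable deviation requires (14−6)(δ+…+δ^K) ≥ 27−14, i.e. δ+…+δ^K ≥ 13/8 ≈ 1.6250.
With δ = 3/4, the partial sums are K=1: 0.7500, K=2: 1.3125, K=3: 1.7344.
K = 3 is the first length at which the sum reaches 1.6250.

3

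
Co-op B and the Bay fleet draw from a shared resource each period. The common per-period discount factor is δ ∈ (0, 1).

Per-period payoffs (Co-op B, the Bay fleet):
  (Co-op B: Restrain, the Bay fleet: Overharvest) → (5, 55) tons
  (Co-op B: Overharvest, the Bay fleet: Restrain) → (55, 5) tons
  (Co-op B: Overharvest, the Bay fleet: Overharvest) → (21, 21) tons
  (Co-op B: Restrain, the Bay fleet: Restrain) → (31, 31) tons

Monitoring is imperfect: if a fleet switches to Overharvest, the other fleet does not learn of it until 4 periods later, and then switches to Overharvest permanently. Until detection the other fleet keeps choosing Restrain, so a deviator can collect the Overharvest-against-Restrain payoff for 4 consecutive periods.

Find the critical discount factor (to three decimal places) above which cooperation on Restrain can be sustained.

0.917

The best deviation is to choose Overharvest for all 4 undetected periods, earning 55 each, then 21 forever once detected.
Deviation value: 55(1−δ^4)/(1−δ) + 21δ^4/(1−δ); cooperation value: 31/(1−δ).
IC: 31 ≥ 55(1−δ^4) + 21δ^4 = 55 − 34δ^4.
So δ^4 ≥ 24/34 = 12/17, giving δ ≥ (12/17)^(1/4) ≈ 0.917.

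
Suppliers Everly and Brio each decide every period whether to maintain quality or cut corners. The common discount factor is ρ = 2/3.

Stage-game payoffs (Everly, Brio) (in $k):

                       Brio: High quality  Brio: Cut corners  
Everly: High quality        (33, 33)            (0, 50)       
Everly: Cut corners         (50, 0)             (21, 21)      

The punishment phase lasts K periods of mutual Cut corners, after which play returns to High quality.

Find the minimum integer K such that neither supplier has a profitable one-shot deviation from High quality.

IC: ρ(1−ρ^K)/(1−ρ) ≥ (50−33)/(33−21) = 17/12.
With ρ = 2/3: need 1 − ρ^K ≥ 17/12·(1−2/3)/(2/3), i.e. ρ^K ≤ 0.2917.
Since (2/3)^3 = 0.2963 and (2/3)^4 = 0.1975, the smallest such K is 4.

4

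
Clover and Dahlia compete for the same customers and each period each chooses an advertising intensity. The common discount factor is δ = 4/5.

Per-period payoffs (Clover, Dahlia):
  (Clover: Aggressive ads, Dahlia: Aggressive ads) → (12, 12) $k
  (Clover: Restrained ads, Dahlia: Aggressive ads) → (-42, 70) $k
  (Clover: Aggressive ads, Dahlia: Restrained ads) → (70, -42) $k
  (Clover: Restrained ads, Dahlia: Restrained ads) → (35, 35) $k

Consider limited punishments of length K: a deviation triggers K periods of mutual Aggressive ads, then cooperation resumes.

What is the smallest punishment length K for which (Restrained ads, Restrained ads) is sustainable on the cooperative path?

No profitable deviation requires (35−12)(δ+…+δ^K) ≥ 70−35, i.e. δ+…+δ^K ≥ 35/23 ≈ 1.5217.
With δ = 4/5, the partial sums are K=1: 0.8000, K=2: 1.4400, K=3: 1.9520.
K = 3 is the first length at which the sum reaches 1.5217.

3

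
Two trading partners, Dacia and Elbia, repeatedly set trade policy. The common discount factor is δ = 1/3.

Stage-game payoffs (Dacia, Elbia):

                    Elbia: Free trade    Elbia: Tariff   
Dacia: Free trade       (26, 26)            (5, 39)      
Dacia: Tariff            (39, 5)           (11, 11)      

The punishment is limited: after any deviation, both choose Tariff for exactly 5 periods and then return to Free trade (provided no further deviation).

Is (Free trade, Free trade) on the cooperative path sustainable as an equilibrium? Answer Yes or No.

Comparing payoff streams over the 6 periods until play realigns: cooperate → 26(1+δ+…+δ^5); deviate → 39 + 11(δ+…+δ^5).
Cooperation is sustained iff (26−11)(δ+…+δ^5) ≥ 39−26.
δ+…+δ^5 = 1/3·(1−(1/3)^5)/(1−1/3) = 0.4979, and (39−26)/(26−11) = 0.8667.
0.4979 < 0.8667, so cooperation is not sustainable.

No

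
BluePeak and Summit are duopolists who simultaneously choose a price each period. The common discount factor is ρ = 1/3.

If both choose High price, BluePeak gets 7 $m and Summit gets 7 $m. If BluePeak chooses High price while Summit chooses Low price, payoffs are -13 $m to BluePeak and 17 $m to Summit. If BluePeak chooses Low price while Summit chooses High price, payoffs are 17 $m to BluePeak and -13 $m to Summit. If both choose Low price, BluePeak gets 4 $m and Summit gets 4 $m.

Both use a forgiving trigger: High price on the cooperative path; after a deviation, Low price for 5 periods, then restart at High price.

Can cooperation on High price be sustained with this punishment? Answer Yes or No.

A one-shot deviation gives 17 now, then 4 for 5 periods, then back to 7.
Gain from deviating: (17−7) today; loss: (7−4) in each of the next 5 periods.
No-deviation condition: (7−4)(ρ+…+ρ^5) ≥ 17−7, i.e. ρ+…+ρ^5 ≥ 10/3.
At ρ = 1/3: ρ+…+ρ^5 = 0.4979 < 3.3333.
So cooperation is not sustainable.

No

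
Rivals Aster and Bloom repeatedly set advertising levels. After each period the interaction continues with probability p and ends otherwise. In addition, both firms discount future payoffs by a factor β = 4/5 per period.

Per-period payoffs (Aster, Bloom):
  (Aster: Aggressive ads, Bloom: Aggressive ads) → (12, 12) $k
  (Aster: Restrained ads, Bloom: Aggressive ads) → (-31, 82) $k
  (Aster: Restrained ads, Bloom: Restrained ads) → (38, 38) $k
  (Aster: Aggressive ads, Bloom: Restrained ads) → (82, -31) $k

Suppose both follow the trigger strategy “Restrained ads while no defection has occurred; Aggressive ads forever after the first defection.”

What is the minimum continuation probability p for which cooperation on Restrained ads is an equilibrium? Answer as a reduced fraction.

Expected continuation weight on next period's payoff is β·p = 4/5·p, which plays the role of the discount factor.
Cooperation requires 4/5·p ≥ (82−38)/(82−12) = 22/35, hence p ≥ 11/14.

11/14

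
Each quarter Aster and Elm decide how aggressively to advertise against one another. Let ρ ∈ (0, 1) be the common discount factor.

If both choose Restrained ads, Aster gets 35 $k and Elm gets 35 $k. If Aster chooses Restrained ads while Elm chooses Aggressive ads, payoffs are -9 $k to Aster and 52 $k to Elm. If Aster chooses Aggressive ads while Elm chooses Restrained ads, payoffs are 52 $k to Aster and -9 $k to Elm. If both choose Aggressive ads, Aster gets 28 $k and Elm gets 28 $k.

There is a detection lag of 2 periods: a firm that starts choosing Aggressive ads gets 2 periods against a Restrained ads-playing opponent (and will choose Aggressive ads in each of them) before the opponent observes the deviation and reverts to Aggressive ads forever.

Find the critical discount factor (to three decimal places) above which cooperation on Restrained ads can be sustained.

A deviator earns 52 for 2 periods, then 28 forever; cooperating earns 35 forever. Multiplying the IC by (1−ρ):
35 ≥ 52(1−ρ^2) + 28ρ^2, so 24·ρ^2 ≥ 17 and ρ^2 ≥ 17/24.
ρ ≥ (17/24)^(1/2) ≈ 0.842.

0.842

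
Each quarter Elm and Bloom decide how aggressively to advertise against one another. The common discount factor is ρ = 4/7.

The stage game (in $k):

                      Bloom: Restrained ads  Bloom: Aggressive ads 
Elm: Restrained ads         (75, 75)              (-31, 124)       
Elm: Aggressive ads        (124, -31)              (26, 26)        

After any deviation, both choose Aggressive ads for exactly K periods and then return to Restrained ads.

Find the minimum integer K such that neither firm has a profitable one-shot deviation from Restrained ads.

Need Σ_{k=1}^{K} ρ^k ≥ (124−75)/(75−26) = 1.0000 at ρ = 4/7.
At K = 2 the sum is 0.8980 < 1.0000; at K = 3 it is 1.0845 ≥ 1.0000.
So the minimum punishment length is K = 3.

3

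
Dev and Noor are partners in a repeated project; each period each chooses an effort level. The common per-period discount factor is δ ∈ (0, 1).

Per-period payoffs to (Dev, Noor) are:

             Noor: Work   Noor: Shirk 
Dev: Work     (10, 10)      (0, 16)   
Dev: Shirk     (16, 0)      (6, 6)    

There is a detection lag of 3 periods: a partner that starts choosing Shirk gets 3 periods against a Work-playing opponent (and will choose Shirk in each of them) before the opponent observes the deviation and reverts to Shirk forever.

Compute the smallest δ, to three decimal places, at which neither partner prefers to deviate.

Deviating for the 3 undetected periods gains 16−10 = 6 per period over cooperation, then loses 10−6 = 4 per period forever once punishment starts.
Gain: 6(1 + δ + … + δ^2); loss: 4·δ^3/(1−δ).
No profitable deviation ⇔ 6(1−δ^3) ≤ 4·δ^3, i.e. δ^3 ≥ 6/(6+4) = 3/5.
Hence δ ≥ (3/5)^(1/3) ≈ 0.843.

0.843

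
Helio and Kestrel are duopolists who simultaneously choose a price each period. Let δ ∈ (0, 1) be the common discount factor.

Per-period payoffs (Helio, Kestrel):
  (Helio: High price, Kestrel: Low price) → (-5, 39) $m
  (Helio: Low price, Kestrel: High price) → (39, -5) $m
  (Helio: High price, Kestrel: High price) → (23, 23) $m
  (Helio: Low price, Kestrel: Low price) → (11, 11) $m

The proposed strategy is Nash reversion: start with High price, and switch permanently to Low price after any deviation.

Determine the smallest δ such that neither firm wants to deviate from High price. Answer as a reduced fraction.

One-period gain from deviating is 39 − 23 = 16. The loss is 23 − 11 = 12 in every subsequent period, with present value 12·δ/(1−δ).
Deviation is unprofitable when 12·δ/(1−δ) ≥ 16, i.e. δ/(1−δ) ≥ 4/3.
Equivalently δ ≥ 16/(16+12) = 4/7.

4/7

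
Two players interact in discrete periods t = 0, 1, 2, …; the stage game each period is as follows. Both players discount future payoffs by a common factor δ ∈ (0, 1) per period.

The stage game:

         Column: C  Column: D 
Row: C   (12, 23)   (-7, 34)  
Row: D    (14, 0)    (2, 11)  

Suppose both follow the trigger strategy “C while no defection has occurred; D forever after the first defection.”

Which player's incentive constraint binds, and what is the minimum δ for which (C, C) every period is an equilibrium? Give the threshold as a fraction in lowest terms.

Column; δ ≥ 11/23

Row: cooperation gives 12 each period; deviation gives 14 once then 2 forever.
  12/(1−δ) ≥ 14 + 2δ/(1−δ) ⇒ δ ≥ 2/12 = 1/6.
Column: cooperation gives 23 each period; deviation gives 34 once then 11 forever.
  δ ≥ 11/23.
Both must hold, so the binding constraint is Column's: δ ≥ 11/23.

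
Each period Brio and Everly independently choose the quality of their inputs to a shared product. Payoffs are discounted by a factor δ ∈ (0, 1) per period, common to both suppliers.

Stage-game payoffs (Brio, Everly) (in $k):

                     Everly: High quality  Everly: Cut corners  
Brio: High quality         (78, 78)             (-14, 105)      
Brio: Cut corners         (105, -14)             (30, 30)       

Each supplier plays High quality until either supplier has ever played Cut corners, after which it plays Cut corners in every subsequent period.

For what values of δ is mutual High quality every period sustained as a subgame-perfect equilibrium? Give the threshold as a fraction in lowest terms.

9/25

One-period gain from deviating is 105 − 78 = 27. The loss is 78 − 30 = 48 in every subsequent period, with present value 48·δ/(1−δ).
Deviation is unprofitable when 48·δ/(1−δ) ≥ 27, i.e. δ/(1−δ) ≥ 9/16.
Equivalently δ ≥ 27/(27+48) = 9/25.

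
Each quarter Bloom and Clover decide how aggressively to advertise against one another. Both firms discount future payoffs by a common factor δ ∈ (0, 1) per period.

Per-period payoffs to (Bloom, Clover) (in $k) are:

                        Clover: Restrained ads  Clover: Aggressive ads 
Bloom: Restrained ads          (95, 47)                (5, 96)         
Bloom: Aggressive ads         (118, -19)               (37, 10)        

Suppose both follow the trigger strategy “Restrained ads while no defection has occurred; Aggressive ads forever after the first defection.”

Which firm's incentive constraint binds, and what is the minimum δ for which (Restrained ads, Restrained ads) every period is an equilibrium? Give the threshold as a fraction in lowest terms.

Bloom's threshold: (118−95)/(118−37) = 23/81.
Clover's threshold: (96−47)/(96−10) = 49/86.
23/81 < 49/86, so Clover binds and δ* = 49/86.

Clover; δ ≥ 49/86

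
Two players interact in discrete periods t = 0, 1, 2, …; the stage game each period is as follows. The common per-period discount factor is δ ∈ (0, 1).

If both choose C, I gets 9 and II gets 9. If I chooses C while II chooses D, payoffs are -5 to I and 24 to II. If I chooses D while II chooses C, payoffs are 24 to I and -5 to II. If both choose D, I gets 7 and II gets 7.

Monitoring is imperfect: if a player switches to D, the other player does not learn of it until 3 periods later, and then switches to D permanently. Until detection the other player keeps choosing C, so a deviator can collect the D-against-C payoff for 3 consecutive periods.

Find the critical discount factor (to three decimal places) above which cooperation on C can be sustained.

0.959

A deviator earns 24 for 3 periods, then 7 forever; cooperating earns 9 forever. Multiplying the IC by (1−δ):
9 ≥ 24(1−δ^3) + 7δ^3, so 17·δ^3 ≥ 15 and δ^3 ≥ 15/17.
δ ≥ (15/17)^(1/3) ≈ 0.959.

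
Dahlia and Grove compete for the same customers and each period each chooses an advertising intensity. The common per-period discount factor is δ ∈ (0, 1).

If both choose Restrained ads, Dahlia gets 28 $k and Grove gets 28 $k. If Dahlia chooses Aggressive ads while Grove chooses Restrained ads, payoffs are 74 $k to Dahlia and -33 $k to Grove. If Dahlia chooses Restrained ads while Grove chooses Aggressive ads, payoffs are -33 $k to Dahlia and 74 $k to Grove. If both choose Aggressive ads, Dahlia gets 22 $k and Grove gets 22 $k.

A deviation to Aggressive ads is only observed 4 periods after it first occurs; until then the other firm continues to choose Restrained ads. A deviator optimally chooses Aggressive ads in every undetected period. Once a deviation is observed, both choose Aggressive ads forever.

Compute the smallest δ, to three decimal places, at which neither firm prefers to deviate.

The best deviation is to choose Aggressive ads for all 4 undetected periods, earning 74 each, then 22 forever once detected.
Deviation value: 74(1−δ^4)/(1−δ) + 22δ^4/(1−δ); cooperation value: 28/(1−δ).
IC: 28 ≥ 74(1−δ^4) + 22δ^4 = 74 − 52δ^4.
So δ^4 ≥ 46/52 = 23/26, giving δ ≥ (23/26)^(1/4) ≈ 0.970.

0.970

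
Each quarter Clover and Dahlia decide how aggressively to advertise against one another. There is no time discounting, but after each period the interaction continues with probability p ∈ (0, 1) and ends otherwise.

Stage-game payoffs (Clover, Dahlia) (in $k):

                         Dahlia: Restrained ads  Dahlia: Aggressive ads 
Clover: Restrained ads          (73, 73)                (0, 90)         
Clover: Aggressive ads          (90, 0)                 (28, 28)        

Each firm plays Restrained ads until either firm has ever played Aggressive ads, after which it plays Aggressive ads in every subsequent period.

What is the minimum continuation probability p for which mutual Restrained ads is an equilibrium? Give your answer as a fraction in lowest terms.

With no time discounting, the continuation probability p plays the role of the discount factor.
Grim-trigger IC: 73/(1−p) ≥ 90 + 28p/(1−p) ⇒ p ≥ (90−73)/(90−28) = 17/62.

17/62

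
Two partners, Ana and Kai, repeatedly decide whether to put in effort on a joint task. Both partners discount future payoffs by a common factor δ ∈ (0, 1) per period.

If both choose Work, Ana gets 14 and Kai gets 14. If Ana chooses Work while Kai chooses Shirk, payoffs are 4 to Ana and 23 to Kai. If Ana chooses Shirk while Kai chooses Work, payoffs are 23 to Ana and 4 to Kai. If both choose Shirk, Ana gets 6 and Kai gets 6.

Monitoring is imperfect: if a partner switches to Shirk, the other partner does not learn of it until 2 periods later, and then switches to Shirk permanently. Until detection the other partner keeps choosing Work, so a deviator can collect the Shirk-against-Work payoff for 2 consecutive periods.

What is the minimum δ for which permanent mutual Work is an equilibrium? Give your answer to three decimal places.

Deviating for the 2 undetected periods gains 23−14 = 9 per period over cooperation, then loses 14−6 = 8 per period forever once punishment starts.
Gain: 9(1 + δ + … + δ^1); loss: 8·δ^2/(1−δ).
No profitable deviation ⇔ 9(1−δ^2) ≤ 8·δ^2, i.e. δ^2 ≥ 9/(9+8) = 9/17.
Hence δ ≥ (9/17)^(1/2) ≈ 0.728.

0.728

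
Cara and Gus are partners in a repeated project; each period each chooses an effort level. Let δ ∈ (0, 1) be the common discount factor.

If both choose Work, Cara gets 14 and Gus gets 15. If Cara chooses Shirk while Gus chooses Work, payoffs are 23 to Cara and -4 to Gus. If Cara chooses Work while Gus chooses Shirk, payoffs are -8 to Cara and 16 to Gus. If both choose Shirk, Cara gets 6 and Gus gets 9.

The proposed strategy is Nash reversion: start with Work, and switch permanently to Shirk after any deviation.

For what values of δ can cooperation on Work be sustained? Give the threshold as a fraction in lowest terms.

Cara: cooperation gives 14 each period; deviation gives 23 once then 6 forever.
  14/(1−δ) ≥ 23 + 6δ/(1−δ) ⇒ δ ≥ 9/17.
Gus: cooperation gives 15 each period; deviation gives 16 once then 9 forever.
  δ ≥ 1/7.
Both must hold, so the binding constraint is Cara's: δ ≥ 9/17.

9/17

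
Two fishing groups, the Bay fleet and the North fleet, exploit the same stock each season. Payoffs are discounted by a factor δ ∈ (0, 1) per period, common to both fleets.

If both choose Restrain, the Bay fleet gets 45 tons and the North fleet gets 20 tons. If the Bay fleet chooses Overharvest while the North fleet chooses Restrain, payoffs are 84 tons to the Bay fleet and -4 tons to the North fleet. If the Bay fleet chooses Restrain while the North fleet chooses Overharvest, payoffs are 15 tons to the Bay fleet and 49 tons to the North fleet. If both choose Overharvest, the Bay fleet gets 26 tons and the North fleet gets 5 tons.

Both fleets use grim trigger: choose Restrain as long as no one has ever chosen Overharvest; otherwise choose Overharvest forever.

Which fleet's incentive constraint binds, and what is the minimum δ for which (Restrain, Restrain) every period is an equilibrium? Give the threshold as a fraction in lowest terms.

For the Bay fleet: deviation gain 84−45 = 39, per-period punishment loss 45−26 = 19. IC gives δ ≥ 39/58.
For the North fleet: gain 29, loss 15 per period, so δ ≥ 29/44.
The tighter constraint is the Bay fleet's, so cooperation needs δ ≥ 39/58.

the Bay fleet; δ ≥ 39/58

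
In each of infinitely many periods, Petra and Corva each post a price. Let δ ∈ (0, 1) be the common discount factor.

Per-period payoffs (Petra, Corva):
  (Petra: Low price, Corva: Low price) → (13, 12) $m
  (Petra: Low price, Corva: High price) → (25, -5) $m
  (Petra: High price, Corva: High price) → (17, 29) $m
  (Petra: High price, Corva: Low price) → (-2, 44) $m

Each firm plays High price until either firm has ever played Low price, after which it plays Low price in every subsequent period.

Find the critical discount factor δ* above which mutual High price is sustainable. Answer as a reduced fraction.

2/3

For Petra: deviation gain 25−17 = 8, per-period punishment loss 17−13 = 4. IC gives δ ≥ 8/12 = 2/3.
For Corva: gain 15, loss 17 per period, so δ ≥ 15/32.
The tighter constraint is Petra's, so cooperation needs δ ≥ 2/3.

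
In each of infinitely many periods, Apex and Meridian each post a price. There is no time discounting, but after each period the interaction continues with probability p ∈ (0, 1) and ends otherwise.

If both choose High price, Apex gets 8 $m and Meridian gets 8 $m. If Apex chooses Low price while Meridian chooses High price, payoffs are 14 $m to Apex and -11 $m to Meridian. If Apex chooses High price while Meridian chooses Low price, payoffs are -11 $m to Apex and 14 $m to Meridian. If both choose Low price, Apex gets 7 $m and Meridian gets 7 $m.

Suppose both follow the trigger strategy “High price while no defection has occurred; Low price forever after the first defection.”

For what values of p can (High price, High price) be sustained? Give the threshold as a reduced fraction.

6/7

With no time discounting, the continuation probability p plays the role of the discount factor.
Grim-trigger IC: 8/(1−p) ≥ 14 + 7p/(1−p) ⇒ p ≥ (14−8)/(14−7) = 6/7.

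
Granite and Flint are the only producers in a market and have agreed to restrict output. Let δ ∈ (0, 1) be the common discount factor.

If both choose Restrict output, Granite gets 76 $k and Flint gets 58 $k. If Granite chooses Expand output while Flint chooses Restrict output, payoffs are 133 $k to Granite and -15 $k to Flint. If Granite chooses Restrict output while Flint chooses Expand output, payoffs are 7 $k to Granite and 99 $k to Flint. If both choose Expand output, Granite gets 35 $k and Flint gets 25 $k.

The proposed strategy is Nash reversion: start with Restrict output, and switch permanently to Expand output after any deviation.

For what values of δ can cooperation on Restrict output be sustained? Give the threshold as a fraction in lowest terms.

57/98

Granite: cooperation gives 76 each period; deviation gives 133 once then 35 forever.
  76/(1−δ) ≥ 133 + 35δ/(1−δ) ⇒ δ ≥ 57/98.
Flint: cooperation gives 58 each period; deviation gives 99 once then 25 forever.
  δ ≥ 41/74.
Both must hold, so the binding constraint is Granite's: δ ≥ 57/98.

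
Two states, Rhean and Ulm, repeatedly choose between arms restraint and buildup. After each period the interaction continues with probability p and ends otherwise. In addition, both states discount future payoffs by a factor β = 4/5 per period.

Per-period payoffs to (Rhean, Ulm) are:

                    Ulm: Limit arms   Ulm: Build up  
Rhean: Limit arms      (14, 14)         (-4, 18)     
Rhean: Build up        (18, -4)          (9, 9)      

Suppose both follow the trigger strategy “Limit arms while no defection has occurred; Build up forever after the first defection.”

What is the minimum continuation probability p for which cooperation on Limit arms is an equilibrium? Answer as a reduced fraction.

5/9

With continuation probability p and discount β, the effective per-period discount factor is βp.
Grim-trigger IC: βp ≥ (18−14)/(18−9) = 4/9.
So p ≥ (4/9)/(4/5) = 5/9.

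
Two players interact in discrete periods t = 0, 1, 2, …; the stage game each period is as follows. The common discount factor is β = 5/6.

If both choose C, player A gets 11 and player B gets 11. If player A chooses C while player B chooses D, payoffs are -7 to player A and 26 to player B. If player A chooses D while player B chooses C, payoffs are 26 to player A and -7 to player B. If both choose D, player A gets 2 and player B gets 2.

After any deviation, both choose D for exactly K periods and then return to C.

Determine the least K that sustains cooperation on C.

3

Need Σ_{k=1}^{K} β^k ≥ (26−11)/(11−2) = 1.6667 at β = 5/6.
At K = 2 the sum is 1.5278 < 1.6667; at K = 3 it is 2.1065 ≥ 1.6667.
So the minimum punishment length is K = 3.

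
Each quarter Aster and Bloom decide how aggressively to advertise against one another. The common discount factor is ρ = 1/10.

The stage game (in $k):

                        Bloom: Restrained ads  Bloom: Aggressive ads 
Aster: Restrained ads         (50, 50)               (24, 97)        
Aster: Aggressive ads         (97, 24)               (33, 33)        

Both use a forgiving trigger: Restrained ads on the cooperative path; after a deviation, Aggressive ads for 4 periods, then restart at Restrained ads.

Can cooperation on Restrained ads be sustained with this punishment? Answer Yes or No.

No

IC: ρ+…+ρ^4 ≥ (97−50)/(50−33) = 47/17.
At ρ = 1/10: partial sum = 0.1111 < 2.7647. Cooperation not sustainable.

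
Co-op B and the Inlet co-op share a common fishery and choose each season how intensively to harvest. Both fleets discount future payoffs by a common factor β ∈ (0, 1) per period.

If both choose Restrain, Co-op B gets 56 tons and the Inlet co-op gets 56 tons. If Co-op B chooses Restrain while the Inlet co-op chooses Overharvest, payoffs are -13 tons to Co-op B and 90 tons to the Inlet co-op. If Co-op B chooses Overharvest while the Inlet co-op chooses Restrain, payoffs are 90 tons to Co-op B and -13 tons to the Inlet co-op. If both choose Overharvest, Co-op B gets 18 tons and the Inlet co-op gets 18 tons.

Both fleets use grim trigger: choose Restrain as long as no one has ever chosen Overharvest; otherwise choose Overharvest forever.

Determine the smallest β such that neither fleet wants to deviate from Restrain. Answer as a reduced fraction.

17/36

One-period gain from deviating is 90 − 56 = 34. The loss is 56 − 18 = 38 in every subsequent period, with present value 38·β/(1−β).
Deviation is unprofitable when 38·β/(1−β) ≥ 34, i.e. β/(1−β) ≥ 17/19.
Equivalently β ≥ 34/(34+38) = 17/36.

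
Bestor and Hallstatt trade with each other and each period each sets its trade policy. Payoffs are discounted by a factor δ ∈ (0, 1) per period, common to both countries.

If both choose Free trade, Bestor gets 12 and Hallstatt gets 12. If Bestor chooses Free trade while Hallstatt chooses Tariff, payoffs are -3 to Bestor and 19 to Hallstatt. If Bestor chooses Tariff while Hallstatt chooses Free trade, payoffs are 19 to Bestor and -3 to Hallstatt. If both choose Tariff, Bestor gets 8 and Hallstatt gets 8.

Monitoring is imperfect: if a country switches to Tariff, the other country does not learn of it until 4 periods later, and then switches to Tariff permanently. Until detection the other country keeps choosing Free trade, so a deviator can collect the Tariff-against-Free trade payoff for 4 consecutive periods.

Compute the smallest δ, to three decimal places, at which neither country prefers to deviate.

Deviating for the 4 undetected periods gains 19−12 = 7 per period over cooperation, then loses 12−8 = 4 per period forever once punishment starts.
Gain: 7(1 + δ + … + δ^3); loss: 4·δ^4/(1−δ).
No profitable deviation ⇔ 7(1−δ^4) ≤ 4·δ^4, i.e. δ^4 ≥ 7/(7+4) = 7/11.
Hence δ ≥ (7/11)^(1/4) ≈ 0.893.

0.893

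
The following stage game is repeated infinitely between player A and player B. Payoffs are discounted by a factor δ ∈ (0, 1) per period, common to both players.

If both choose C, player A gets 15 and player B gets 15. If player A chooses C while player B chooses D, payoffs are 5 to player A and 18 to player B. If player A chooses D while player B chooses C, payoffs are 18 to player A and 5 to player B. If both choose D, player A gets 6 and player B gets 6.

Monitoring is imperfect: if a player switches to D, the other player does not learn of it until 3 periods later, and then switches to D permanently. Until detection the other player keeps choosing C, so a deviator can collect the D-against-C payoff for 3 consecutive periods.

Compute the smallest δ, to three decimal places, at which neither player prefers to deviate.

Deviating for the 3 undetected periods gains 18−15 = 3 per period over cooperation, then loses 15−6 = 9 per period forever once punishment starts.
Gain: 3(1 + δ + … + δ^2); loss: 9·δ^3/(1−δ).
No profitable deviation ⇔ 3(1−δ^3) ≤ 9·δ^3, i.e. δ^3 ≥ 3/(3+9) = 1/4.
Hence δ ≥ (1/4)^(1/3) ≈ 0.630.

0.630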